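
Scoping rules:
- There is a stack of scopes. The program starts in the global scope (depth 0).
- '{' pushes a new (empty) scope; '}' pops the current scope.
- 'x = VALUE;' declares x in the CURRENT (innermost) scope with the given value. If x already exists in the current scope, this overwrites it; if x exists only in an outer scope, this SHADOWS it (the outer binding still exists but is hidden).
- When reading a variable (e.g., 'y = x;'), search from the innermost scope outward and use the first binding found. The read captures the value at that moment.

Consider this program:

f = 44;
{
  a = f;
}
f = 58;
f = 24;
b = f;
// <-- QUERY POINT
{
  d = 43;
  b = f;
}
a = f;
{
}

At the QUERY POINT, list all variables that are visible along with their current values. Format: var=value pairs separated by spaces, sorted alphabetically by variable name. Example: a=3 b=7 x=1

Step 1: declare f=44 at depth 0
Step 2: enter scope (depth=1)
Step 3: declare a=(read f)=44 at depth 1
Step 4: exit scope (depth=0)
Step 5: declare f=58 at depth 0
Step 6: declare f=24 at depth 0
Step 7: declare b=(read f)=24 at depth 0
Visible at query point: b=24 f=24

Answer: b=24 f=24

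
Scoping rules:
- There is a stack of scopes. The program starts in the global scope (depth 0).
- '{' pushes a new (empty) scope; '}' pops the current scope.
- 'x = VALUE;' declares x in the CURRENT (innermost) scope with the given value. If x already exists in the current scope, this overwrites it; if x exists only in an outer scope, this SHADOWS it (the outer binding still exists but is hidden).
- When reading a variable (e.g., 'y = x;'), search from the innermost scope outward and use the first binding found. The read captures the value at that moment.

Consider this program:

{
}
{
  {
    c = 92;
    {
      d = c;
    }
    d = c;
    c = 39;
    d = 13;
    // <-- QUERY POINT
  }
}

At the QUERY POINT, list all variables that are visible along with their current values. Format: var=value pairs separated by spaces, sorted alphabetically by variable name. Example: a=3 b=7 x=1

Answer: c=39 d=13

Derivation:
Step 1: enter scope (depth=1)
Step 2: exit scope (depth=0)
Step 3: enter scope (depth=1)
Step 4: enter scope (depth=2)
Step 5: declare c=92 at depth 2
Step 6: enter scope (depth=3)
Step 7: declare d=(read c)=92 at depth 3
Step 8: exit scope (depth=2)
Step 9: declare d=(read c)=92 at depth 2
Step 10: declare c=39 at depth 2
Step 11: declare d=13 at depth 2
Visible at query point: c=39 d=13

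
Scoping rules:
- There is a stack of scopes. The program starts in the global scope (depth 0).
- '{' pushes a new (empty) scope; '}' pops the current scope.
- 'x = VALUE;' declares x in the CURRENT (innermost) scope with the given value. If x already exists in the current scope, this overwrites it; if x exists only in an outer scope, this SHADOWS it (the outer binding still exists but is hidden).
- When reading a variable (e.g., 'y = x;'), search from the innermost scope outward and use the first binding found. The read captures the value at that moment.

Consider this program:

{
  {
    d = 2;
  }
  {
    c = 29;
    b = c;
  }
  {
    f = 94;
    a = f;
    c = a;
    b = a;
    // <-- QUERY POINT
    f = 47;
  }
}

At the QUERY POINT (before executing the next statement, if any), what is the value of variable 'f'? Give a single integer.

Step 1: enter scope (depth=1)
Step 2: enter scope (depth=2)
Step 3: declare d=2 at depth 2
Step 4: exit scope (depth=1)
Step 5: enter scope (depth=2)
Step 6: declare c=29 at depth 2
Step 7: declare b=(read c)=29 at depth 2
Step 8: exit scope (depth=1)
Step 9: enter scope (depth=2)
Step 10: declare f=94 at depth 2
Step 11: declare a=(read f)=94 at depth 2
Step 12: declare c=(read a)=94 at depth 2
Step 13: declare b=(read a)=94 at depth 2
Visible at query point: a=94 b=94 c=94 f=94

Answer: 94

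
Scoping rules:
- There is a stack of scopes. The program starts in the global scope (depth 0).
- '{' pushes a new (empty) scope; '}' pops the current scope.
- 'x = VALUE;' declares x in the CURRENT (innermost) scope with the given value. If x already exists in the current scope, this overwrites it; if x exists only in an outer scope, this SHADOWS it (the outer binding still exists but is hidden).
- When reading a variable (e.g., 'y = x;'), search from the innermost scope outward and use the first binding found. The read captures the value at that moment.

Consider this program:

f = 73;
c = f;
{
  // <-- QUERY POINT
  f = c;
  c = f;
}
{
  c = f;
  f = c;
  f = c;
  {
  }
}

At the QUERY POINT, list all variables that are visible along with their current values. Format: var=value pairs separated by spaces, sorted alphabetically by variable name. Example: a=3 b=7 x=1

Answer: c=73 f=73

Derivation:
Step 1: declare f=73 at depth 0
Step 2: declare c=(read f)=73 at depth 0
Step 3: enter scope (depth=1)
Visible at query point: c=73 f=73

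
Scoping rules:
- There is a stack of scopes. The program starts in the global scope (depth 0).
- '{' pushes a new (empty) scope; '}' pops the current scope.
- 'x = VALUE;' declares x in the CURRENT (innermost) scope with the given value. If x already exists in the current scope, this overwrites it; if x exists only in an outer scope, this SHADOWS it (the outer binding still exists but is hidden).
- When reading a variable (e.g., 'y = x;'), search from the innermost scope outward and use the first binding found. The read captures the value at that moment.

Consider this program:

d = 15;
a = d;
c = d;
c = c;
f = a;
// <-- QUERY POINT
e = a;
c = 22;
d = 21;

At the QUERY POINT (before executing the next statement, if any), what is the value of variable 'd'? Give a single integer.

Answer: 15

Derivation:
Step 1: declare d=15 at depth 0
Step 2: declare a=(read d)=15 at depth 0
Step 3: declare c=(read d)=15 at depth 0
Step 4: declare c=(read c)=15 at depth 0
Step 5: declare f=(read a)=15 at depth 0
Visible at query point: a=15 c=15 d=15 f=15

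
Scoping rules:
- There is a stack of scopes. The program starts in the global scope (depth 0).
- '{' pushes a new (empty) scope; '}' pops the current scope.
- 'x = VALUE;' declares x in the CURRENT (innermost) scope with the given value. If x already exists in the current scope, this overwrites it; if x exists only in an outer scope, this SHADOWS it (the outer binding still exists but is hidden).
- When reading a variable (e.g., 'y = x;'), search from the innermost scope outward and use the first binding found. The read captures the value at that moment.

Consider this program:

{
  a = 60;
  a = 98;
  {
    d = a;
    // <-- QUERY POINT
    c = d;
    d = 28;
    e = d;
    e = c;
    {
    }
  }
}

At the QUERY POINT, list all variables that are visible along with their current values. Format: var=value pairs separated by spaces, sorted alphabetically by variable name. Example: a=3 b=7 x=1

Step 1: enter scope (depth=1)
Step 2: declare a=60 at depth 1
Step 3: declare a=98 at depth 1
Step 4: enter scope (depth=2)
Step 5: declare d=(read a)=98 at depth 2
Visible at query point: a=98 d=98

Answer: a=98 d=98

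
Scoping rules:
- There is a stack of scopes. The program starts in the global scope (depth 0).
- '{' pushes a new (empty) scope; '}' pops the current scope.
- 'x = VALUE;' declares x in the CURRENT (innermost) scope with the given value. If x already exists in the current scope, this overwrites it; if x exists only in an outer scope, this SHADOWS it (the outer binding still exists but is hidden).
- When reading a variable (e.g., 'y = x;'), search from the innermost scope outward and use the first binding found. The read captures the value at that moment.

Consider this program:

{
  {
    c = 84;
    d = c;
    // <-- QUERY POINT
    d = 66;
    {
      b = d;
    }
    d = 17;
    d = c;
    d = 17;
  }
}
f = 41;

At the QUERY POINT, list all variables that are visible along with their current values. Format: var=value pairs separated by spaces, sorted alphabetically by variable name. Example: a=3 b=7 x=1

Answer: c=84 d=84

Derivation:
Step 1: enter scope (depth=1)
Step 2: enter scope (depth=2)
Step 3: declare c=84 at depth 2
Step 4: declare d=(read c)=84 at depth 2
Visible at query point: c=84 d=84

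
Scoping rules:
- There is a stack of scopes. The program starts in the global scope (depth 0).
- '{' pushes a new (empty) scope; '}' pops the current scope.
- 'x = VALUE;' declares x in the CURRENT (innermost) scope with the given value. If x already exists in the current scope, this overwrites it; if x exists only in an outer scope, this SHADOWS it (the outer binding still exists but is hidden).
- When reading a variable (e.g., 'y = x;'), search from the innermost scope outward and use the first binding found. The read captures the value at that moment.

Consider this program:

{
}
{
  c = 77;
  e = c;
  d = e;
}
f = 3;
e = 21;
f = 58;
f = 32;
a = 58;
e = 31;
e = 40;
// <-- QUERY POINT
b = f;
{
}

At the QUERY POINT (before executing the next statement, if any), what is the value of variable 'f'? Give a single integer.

Step 1: enter scope (depth=1)
Step 2: exit scope (depth=0)
Step 3: enter scope (depth=1)
Step 4: declare c=77 at depth 1
Step 5: declare e=(read c)=77 at depth 1
Step 6: declare d=(read e)=77 at depth 1
Step 7: exit scope (depth=0)
Step 8: declare f=3 at depth 0
Step 9: declare e=21 at depth 0
Step 10: declare f=58 at depth 0
Step 11: declare f=32 at depth 0
Step 12: declare a=58 at depth 0
Step 13: declare e=31 at depth 0
Step 14: declare e=40 at depth 0
Visible at query point: a=58 e=40 f=32

Answer: 32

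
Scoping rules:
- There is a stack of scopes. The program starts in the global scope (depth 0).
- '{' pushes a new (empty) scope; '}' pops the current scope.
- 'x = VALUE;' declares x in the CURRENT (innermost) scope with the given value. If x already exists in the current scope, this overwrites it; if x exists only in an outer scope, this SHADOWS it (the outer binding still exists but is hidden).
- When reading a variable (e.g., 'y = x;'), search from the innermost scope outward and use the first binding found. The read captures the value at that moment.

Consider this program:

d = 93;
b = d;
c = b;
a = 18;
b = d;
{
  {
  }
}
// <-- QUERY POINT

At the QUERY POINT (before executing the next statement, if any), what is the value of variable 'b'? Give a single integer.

Step 1: declare d=93 at depth 0
Step 2: declare b=(read d)=93 at depth 0
Step 3: declare c=(read b)=93 at depth 0
Step 4: declare a=18 at depth 0
Step 5: declare b=(read d)=93 at depth 0
Step 6: enter scope (depth=1)
Step 7: enter scope (depth=2)
Step 8: exit scope (depth=1)
Step 9: exit scope (depth=0)
Visible at query point: a=18 b=93 c=93 d=93

Answer: 93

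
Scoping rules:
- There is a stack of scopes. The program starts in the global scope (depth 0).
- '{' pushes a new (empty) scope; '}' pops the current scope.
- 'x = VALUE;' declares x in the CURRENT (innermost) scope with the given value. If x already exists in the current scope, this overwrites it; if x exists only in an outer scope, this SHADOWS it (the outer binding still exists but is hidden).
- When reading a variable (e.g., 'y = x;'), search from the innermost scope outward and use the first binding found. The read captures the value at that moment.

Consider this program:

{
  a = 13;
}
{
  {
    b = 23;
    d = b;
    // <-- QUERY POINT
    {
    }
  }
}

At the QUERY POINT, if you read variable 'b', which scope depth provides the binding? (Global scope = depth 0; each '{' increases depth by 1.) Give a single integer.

Step 1: enter scope (depth=1)
Step 2: declare a=13 at depth 1
Step 3: exit scope (depth=0)
Step 4: enter scope (depth=1)
Step 5: enter scope (depth=2)
Step 6: declare b=23 at depth 2
Step 7: declare d=(read b)=23 at depth 2
Visible at query point: b=23 d=23

Answer: 2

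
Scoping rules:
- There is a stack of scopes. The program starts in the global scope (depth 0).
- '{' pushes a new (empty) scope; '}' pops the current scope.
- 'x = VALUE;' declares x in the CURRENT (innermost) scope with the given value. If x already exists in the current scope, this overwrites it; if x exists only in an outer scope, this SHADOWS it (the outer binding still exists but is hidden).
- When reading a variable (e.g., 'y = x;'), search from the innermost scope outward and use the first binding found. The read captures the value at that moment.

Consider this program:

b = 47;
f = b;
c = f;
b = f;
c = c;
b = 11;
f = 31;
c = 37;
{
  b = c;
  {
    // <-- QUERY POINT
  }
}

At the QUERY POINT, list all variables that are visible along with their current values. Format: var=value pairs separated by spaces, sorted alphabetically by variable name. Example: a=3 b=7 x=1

Answer: b=37 c=37 f=31

Derivation:
Step 1: declare b=47 at depth 0
Step 2: declare f=(read b)=47 at depth 0
Step 3: declare c=(read f)=47 at depth 0
Step 4: declare b=(read f)=47 at depth 0
Step 5: declare c=(read c)=47 at depth 0
Step 6: declare b=11 at depth 0
Step 7: declare f=31 at depth 0
Step 8: declare c=37 at depth 0
Step 9: enter scope (depth=1)
Step 10: declare b=(read c)=37 at depth 1
Step 11: enter scope (depth=2)
Visible at query point: b=37 c=37 f=31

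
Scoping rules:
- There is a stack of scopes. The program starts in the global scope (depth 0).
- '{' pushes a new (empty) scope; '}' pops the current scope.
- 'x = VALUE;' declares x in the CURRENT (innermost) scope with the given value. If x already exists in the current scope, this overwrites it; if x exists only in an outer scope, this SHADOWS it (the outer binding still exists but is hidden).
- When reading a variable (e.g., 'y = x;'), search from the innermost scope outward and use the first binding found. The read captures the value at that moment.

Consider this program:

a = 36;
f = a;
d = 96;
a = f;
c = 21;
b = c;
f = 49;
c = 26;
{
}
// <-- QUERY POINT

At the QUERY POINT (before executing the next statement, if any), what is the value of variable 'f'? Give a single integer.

Answer: 49

Derivation:
Step 1: declare a=36 at depth 0
Step 2: declare f=(read a)=36 at depth 0
Step 3: declare d=96 at depth 0
Step 4: declare a=(read f)=36 at depth 0
Step 5: declare c=21 at depth 0
Step 6: declare b=(read c)=21 at depth 0
Step 7: declare f=49 at depth 0
Step 8: declare c=26 at depth 0
Step 9: enter scope (depth=1)
Step 10: exit scope (depth=0)
Visible at query point: a=36 b=21 c=26 d=96 f=49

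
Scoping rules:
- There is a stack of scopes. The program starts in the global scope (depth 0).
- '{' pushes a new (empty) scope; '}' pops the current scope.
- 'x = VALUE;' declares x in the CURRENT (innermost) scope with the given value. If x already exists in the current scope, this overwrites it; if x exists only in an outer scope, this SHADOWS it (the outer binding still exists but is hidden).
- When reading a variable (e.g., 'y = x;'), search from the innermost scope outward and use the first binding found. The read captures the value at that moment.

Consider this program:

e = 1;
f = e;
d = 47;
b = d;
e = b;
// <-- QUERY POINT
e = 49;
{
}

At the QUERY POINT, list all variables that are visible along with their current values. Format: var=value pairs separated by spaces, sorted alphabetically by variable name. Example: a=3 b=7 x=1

Step 1: declare e=1 at depth 0
Step 2: declare f=(read e)=1 at depth 0
Step 3: declare d=47 at depth 0
Step 4: declare b=(read d)=47 at depth 0
Step 5: declare e=(read b)=47 at depth 0
Visible at query point: b=47 d=47 e=47 f=1

Answer: b=47 d=47 e=47 f=1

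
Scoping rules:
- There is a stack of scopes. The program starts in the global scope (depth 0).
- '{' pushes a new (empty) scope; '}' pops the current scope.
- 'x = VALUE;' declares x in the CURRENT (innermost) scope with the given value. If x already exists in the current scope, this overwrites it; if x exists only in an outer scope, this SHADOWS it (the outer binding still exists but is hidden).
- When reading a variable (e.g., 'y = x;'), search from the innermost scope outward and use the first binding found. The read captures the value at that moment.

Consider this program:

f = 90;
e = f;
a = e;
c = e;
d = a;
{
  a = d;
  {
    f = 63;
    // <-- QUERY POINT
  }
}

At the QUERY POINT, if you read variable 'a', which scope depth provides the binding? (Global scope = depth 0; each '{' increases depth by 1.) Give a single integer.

Answer: 1

Derivation:
Step 1: declare f=90 at depth 0
Step 2: declare e=(read f)=90 at depth 0
Step 3: declare a=(read e)=90 at depth 0
Step 4: declare c=(read e)=90 at depth 0
Step 5: declare d=(read a)=90 at depth 0
Step 6: enter scope (depth=1)
Step 7: declare a=(read d)=90 at depth 1
Step 8: enter scope (depth=2)
Step 9: declare f=63 at depth 2
Visible at query point: a=90 c=90 d=90 e=90 f=63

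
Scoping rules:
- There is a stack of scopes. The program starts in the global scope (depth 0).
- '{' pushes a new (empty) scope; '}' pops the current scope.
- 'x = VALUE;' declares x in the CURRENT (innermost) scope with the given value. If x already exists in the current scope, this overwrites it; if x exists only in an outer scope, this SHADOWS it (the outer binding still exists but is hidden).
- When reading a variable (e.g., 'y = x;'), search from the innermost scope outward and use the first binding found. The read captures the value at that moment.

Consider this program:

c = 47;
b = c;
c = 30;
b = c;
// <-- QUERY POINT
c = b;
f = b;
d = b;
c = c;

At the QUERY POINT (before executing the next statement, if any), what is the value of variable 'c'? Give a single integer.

Answer: 30

Derivation:
Step 1: declare c=47 at depth 0
Step 2: declare b=(read c)=47 at depth 0
Step 3: declare c=30 at depth 0
Step 4: declare b=(read c)=30 at depth 0
Visible at query point: b=30 c=30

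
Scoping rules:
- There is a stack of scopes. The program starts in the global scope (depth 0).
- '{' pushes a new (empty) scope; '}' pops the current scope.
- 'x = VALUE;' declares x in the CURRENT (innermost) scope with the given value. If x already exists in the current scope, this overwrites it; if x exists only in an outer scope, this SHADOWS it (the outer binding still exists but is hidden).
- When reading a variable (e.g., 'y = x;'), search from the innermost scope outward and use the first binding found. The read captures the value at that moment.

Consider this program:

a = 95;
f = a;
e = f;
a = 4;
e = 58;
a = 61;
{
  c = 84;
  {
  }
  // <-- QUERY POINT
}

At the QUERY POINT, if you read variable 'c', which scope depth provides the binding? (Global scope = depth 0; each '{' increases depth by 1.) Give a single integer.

Answer: 1

Derivation:
Step 1: declare a=95 at depth 0
Step 2: declare f=(read a)=95 at depth 0
Step 3: declare e=(read f)=95 at depth 0
Step 4: declare a=4 at depth 0
Step 5: declare e=58 at depth 0
Step 6: declare a=61 at depth 0
Step 7: enter scope (depth=1)
Step 8: declare c=84 at depth 1
Step 9: enter scope (depth=2)
Step 10: exit scope (depth=1)
Visible at query point: a=61 c=84 e=58 f=95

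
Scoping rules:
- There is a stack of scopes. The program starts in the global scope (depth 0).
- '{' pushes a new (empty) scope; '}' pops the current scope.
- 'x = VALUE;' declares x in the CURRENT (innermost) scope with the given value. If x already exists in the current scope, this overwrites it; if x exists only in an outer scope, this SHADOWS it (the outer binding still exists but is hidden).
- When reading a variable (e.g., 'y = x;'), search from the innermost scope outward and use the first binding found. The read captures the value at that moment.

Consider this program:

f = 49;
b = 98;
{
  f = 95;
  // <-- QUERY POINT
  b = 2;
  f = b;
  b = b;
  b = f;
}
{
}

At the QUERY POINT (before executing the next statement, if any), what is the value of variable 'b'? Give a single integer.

Step 1: declare f=49 at depth 0
Step 2: declare b=98 at depth 0
Step 3: enter scope (depth=1)
Step 4: declare f=95 at depth 1
Visible at query point: b=98 f=95

Answer: 98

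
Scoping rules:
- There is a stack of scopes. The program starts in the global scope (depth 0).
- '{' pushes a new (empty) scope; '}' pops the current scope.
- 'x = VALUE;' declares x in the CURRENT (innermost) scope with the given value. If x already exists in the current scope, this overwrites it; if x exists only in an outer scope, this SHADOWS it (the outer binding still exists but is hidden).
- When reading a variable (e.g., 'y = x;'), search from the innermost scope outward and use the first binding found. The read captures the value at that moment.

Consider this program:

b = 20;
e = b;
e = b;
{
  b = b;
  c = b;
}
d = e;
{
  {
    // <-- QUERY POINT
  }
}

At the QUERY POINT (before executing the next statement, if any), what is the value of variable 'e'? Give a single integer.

Answer: 20

Derivation:
Step 1: declare b=20 at depth 0
Step 2: declare e=(read b)=20 at depth 0
Step 3: declare e=(read b)=20 at depth 0
Step 4: enter scope (depth=1)
Step 5: declare b=(read b)=20 at depth 1
Step 6: declare c=(read b)=20 at depth 1
Step 7: exit scope (depth=0)
Step 8: declare d=(read e)=20 at depth 0
Step 9: enter scope (depth=1)
Step 10: enter scope (depth=2)
Visible at query point: b=20 d=20 e=20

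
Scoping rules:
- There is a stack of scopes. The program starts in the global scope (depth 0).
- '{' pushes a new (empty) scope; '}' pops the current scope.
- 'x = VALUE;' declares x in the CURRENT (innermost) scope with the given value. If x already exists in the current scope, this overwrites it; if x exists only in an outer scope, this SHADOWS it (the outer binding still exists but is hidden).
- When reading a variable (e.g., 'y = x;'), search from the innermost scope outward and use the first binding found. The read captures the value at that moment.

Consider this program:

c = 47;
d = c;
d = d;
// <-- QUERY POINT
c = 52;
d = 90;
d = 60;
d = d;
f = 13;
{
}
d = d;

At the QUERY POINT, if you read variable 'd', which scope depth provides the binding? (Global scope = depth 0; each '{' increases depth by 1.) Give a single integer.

Step 1: declare c=47 at depth 0
Step 2: declare d=(read c)=47 at depth 0
Step 3: declare d=(read d)=47 at depth 0
Visible at query point: c=47 d=47

Answer: 0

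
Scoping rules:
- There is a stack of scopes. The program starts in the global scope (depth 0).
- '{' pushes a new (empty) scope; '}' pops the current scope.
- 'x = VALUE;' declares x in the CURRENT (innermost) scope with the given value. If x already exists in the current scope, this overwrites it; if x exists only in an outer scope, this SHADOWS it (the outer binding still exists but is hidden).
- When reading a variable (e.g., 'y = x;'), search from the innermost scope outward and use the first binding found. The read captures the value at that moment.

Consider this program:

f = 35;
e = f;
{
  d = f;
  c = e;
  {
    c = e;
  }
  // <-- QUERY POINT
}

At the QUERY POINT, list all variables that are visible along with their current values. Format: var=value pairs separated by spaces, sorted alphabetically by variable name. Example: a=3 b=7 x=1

Step 1: declare f=35 at depth 0
Step 2: declare e=(read f)=35 at depth 0
Step 3: enter scope (depth=1)
Step 4: declare d=(read f)=35 at depth 1
Step 5: declare c=(read e)=35 at depth 1
Step 6: enter scope (depth=2)
Step 7: declare c=(read e)=35 at depth 2
Step 8: exit scope (depth=1)
Visible at query point: c=35 d=35 e=35 f=35

Answer: c=35 d=35 e=35 f=35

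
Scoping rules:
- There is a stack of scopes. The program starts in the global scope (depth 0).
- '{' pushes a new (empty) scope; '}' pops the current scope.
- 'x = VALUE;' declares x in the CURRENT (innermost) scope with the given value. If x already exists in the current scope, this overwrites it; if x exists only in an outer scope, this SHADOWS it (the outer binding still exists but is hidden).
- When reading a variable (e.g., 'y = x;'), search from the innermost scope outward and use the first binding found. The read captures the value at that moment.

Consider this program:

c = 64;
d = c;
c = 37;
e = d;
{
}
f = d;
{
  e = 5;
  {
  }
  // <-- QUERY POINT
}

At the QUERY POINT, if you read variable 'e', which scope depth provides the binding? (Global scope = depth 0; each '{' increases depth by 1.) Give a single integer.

Answer: 1

Derivation:
Step 1: declare c=64 at depth 0
Step 2: declare d=(read c)=64 at depth 0
Step 3: declare c=37 at depth 0
Step 4: declare e=(read d)=64 at depth 0
Step 5: enter scope (depth=1)
Step 6: exit scope (depth=0)
Step 7: declare f=(read d)=64 at depth 0
Step 8: enter scope (depth=1)
Step 9: declare e=5 at depth 1
Step 10: enter scope (depth=2)
Step 11: exit scope (depth=1)
Visible at query point: c=37 d=64 e=5 f=64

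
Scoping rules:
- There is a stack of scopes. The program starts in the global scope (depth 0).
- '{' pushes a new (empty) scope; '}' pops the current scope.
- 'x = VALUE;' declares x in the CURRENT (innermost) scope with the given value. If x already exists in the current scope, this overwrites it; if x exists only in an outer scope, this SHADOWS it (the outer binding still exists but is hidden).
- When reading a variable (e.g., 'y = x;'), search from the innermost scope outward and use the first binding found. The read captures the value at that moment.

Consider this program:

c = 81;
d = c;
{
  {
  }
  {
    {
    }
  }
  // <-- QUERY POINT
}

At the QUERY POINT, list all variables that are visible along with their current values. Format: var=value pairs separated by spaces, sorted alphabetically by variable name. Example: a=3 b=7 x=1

Answer: c=81 d=81

Derivation:
Step 1: declare c=81 at depth 0
Step 2: declare d=(read c)=81 at depth 0
Step 3: enter scope (depth=1)
Step 4: enter scope (depth=2)
Step 5: exit scope (depth=1)
Step 6: enter scope (depth=2)
Step 7: enter scope (depth=3)
Step 8: exit scope (depth=2)
Step 9: exit scope (depth=1)
Visible at query point: c=81 d=81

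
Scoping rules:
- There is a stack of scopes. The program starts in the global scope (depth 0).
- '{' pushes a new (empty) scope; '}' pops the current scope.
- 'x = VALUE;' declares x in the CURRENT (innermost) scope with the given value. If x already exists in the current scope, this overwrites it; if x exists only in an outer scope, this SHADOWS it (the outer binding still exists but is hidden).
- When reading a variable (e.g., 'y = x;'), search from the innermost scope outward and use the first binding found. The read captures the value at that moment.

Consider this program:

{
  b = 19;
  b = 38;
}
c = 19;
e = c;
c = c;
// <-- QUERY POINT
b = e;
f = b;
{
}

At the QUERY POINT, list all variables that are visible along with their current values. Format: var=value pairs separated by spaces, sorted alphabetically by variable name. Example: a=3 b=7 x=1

Step 1: enter scope (depth=1)
Step 2: declare b=19 at depth 1
Step 3: declare b=38 at depth 1
Step 4: exit scope (depth=0)
Step 5: declare c=19 at depth 0
Step 6: declare e=(read c)=19 at depth 0
Step 7: declare c=(read c)=19 at depth 0
Visible at query point: c=19 e=19

Answer: c=19 e=19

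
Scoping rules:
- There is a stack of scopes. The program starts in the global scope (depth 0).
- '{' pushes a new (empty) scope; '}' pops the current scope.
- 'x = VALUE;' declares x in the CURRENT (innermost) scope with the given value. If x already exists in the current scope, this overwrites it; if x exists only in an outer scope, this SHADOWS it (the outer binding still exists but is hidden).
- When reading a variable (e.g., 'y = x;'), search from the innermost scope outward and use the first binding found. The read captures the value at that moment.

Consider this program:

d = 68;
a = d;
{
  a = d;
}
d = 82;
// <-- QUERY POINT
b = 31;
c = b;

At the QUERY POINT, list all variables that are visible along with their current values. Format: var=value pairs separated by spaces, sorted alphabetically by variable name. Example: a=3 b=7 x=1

Step 1: declare d=68 at depth 0
Step 2: declare a=(read d)=68 at depth 0
Step 3: enter scope (depth=1)
Step 4: declare a=(read d)=68 at depth 1
Step 5: exit scope (depth=0)
Step 6: declare d=82 at depth 0
Visible at query point: a=68 d=82

Answer: a=68 d=82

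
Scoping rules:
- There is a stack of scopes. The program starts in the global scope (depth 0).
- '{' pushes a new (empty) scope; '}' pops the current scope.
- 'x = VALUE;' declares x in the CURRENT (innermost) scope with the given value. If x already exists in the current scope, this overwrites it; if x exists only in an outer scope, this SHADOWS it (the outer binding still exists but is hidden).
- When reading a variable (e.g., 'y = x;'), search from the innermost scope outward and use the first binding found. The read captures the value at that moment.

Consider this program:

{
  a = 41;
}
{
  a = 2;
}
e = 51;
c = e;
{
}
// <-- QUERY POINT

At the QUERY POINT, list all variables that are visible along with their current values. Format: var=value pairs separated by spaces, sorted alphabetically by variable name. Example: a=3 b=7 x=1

Answer: c=51 e=51

Derivation:
Step 1: enter scope (depth=1)
Step 2: declare a=41 at depth 1
Step 3: exit scope (depth=0)
Step 4: enter scope (depth=1)
Step 5: declare a=2 at depth 1
Step 6: exit scope (depth=0)
Step 7: declare e=51 at depth 0
Step 8: declare c=(read e)=51 at depth 0
Step 9: enter scope (depth=1)
Step 10: exit scope (depth=0)
Visible at query point: c=51 e=51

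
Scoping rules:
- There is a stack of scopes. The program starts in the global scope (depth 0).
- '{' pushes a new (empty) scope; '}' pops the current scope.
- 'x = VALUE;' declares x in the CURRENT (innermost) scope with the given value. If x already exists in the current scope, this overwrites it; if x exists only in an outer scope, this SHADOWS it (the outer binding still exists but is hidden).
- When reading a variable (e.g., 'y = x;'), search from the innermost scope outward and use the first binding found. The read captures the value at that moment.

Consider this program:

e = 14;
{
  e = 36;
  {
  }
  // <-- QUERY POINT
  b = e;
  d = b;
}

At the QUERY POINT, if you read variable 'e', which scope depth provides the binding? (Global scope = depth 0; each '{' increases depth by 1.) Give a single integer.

Step 1: declare e=14 at depth 0
Step 2: enter scope (depth=1)
Step 3: declare e=36 at depth 1
Step 4: enter scope (depth=2)
Step 5: exit scope (depth=1)
Visible at query point: e=36

Answer: 1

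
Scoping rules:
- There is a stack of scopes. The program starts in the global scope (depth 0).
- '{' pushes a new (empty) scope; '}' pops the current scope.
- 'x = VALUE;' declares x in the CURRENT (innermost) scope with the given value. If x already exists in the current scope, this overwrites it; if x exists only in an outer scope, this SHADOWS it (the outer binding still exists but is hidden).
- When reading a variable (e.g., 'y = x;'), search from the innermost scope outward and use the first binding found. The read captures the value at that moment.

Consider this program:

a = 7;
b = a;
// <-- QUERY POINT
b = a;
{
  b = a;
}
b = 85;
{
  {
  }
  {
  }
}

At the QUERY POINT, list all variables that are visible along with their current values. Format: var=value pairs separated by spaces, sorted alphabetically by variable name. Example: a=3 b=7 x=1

Answer: a=7 b=7

Derivation:
Step 1: declare a=7 at depth 0
Step 2: declare b=(read a)=7 at depth 0
Visible at query point: a=7 b=7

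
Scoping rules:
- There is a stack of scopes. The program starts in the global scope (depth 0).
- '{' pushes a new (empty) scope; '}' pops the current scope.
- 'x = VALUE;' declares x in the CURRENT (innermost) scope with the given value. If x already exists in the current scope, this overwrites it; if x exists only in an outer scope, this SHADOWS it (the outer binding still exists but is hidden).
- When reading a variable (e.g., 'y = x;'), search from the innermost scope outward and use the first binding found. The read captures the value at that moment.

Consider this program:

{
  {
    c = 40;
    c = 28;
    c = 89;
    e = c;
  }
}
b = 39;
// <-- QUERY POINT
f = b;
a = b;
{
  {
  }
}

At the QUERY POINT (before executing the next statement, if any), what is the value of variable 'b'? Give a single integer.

Step 1: enter scope (depth=1)
Step 2: enter scope (depth=2)
Step 3: declare c=40 at depth 2
Step 4: declare c=28 at depth 2
Step 5: declare c=89 at depth 2
Step 6: declare e=(read c)=89 at depth 2
Step 7: exit scope (depth=1)
Step 8: exit scope (depth=0)
Step 9: declare b=39 at depth 0
Visible at query point: b=39

Answer: 39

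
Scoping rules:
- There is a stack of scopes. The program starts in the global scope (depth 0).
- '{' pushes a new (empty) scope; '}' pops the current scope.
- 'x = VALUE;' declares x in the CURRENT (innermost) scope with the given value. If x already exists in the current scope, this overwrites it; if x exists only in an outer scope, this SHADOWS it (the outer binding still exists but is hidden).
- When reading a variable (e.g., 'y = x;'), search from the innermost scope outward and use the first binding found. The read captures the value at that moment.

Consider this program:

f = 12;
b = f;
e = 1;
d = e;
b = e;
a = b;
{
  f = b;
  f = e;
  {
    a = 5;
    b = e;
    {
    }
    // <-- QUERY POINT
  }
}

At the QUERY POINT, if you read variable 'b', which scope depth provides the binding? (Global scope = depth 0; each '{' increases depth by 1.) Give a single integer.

Answer: 2

Derivation:
Step 1: declare f=12 at depth 0
Step 2: declare b=(read f)=12 at depth 0
Step 3: declare e=1 at depth 0
Step 4: declare d=(read e)=1 at depth 0
Step 5: declare b=(read e)=1 at depth 0
Step 6: declare a=(read b)=1 at depth 0
Step 7: enter scope (depth=1)
Step 8: declare f=(read b)=1 at depth 1
Step 9: declare f=(read e)=1 at depth 1
Step 10: enter scope (depth=2)
Step 11: declare a=5 at depth 2
Step 12: declare b=(read e)=1 at depth 2
Step 13: enter scope (depth=3)
Step 14: exit scope (depth=2)
Visible at query point: a=5 b=1 d=1 e=1 f=1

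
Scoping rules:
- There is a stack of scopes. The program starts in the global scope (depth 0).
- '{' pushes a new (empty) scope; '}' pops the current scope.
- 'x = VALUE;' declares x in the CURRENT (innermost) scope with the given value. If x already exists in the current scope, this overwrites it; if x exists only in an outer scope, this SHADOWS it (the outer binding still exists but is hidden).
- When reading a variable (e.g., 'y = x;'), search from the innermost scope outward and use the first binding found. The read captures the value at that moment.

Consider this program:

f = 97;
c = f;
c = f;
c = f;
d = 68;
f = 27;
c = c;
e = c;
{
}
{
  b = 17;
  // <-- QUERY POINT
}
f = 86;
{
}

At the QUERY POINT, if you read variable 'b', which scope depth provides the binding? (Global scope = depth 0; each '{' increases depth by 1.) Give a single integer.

Step 1: declare f=97 at depth 0
Step 2: declare c=(read f)=97 at depth 0
Step 3: declare c=(read f)=97 at depth 0
Step 4: declare c=(read f)=97 at depth 0
Step 5: declare d=68 at depth 0
Step 6: declare f=27 at depth 0
Step 7: declare c=(read c)=97 at depth 0
Step 8: declare e=(read c)=97 at depth 0
Step 9: enter scope (depth=1)
Step 10: exit scope (depth=0)
Step 11: enter scope (depth=1)
Step 12: declare b=17 at depth 1
Visible at query point: b=17 c=97 d=68 e=97 f=27

Answer: 1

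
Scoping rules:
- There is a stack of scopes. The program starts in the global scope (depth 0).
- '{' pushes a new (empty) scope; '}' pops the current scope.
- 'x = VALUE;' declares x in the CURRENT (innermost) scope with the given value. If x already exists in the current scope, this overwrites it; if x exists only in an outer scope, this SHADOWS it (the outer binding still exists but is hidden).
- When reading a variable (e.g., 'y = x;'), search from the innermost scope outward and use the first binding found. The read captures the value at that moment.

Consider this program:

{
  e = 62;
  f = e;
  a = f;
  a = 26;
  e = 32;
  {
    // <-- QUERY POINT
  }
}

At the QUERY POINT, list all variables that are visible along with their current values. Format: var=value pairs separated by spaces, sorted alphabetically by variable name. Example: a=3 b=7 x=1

Answer: a=26 e=32 f=62

Derivation:
Step 1: enter scope (depth=1)
Step 2: declare e=62 at depth 1
Step 3: declare f=(read e)=62 at depth 1
Step 4: declare a=(read f)=62 at depth 1
Step 5: declare a=26 at depth 1
Step 6: declare e=32 at depth 1
Step 7: enter scope (depth=2)
Visible at query point: a=26 e=32 f=62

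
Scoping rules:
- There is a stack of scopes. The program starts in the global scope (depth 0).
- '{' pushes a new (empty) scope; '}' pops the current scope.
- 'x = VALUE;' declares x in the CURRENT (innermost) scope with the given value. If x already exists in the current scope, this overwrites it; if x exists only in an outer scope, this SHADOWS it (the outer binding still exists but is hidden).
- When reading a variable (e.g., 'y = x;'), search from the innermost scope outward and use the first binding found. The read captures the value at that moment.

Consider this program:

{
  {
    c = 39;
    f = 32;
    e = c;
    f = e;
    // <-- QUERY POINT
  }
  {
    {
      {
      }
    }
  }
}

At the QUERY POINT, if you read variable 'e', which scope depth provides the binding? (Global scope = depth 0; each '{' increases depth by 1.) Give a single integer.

Step 1: enter scope (depth=1)
Step 2: enter scope (depth=2)
Step 3: declare c=39 at depth 2
Step 4: declare f=32 at depth 2
Step 5: declare e=(read c)=39 at depth 2
Step 6: declare f=(read e)=39 at depth 2
Visible at query point: c=39 e=39 f=39

Answer: 2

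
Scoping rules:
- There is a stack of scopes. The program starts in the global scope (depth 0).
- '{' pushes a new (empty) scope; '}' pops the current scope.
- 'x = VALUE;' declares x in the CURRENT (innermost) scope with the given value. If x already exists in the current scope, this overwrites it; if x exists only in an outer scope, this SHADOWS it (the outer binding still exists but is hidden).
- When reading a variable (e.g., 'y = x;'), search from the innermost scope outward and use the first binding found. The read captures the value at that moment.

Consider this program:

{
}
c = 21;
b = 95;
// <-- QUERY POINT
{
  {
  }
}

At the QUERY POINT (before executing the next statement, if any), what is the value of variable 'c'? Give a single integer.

Step 1: enter scope (depth=1)
Step 2: exit scope (depth=0)
Step 3: declare c=21 at depth 0
Step 4: declare b=95 at depth 0
Visible at query point: b=95 c=21

Answer: 21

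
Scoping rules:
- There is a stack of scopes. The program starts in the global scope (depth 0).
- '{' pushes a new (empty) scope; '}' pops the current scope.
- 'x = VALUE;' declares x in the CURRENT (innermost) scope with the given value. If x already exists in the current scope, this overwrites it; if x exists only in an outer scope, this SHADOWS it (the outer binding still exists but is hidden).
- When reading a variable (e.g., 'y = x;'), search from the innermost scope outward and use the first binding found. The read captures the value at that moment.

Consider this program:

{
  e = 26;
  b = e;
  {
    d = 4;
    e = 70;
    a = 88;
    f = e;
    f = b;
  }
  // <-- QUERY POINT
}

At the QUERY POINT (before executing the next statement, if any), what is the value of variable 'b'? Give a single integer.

Answer: 26

Derivation:
Step 1: enter scope (depth=1)
Step 2: declare e=26 at depth 1
Step 3: declare b=(read e)=26 at depth 1
Step 4: enter scope (depth=2)
Step 5: declare d=4 at depth 2
Step 6: declare e=70 at depth 2
Step 7: declare a=88 at depth 2
Step 8: declare f=(read e)=70 at depth 2
Step 9: declare f=(read b)=26 at depth 2
Step 10: exit scope (depth=1)
Visible at query point: b=26 e=26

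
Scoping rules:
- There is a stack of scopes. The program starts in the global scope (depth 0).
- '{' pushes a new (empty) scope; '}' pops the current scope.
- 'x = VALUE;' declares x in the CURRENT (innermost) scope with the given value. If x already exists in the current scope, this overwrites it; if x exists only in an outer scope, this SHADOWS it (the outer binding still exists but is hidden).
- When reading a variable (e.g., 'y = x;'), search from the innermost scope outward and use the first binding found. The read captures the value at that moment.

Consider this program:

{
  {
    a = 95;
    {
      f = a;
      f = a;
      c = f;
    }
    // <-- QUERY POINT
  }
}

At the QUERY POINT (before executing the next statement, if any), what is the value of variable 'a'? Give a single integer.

Step 1: enter scope (depth=1)
Step 2: enter scope (depth=2)
Step 3: declare a=95 at depth 2
Step 4: enter scope (depth=3)
Step 5: declare f=(read a)=95 at depth 3
Step 6: declare f=(read a)=95 at depth 3
Step 7: declare c=(read f)=95 at depth 3
Step 8: exit scope (depth=2)
Visible at query point: a=95

Answer: 95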